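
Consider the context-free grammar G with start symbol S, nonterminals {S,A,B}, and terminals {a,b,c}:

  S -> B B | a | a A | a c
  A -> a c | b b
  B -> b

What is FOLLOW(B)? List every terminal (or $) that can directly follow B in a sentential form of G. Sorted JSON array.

FIRST sets, iterate to fixpoint:
[1]
  A via A→a c: +{a}
  A via A→b b: +{b}
  B via B→b: +{b}
  S via S→B B: +{b}
  S via S→a: +{a}
  S: {a,b}  A: {a,b}  B: {b}
[2] done
  S: {a,b}  A: {a,b}  B: {b}

Compute FOLLOW by fixpoint:
seed FOLLOW(S) with $
pass 1:
  S→B B: FOLLOW(B) ⊇ FIRST(B) = {b}; new: +{b}
  S→B B: FOLLOW(B) ⊇ FOLLOW(S) ⊇ {$}; new: +{$}
  S→a A: FOLLOW(A) ⊇ FOLLOW(S) ⊇ {$}; new: +{$}
  FOLLOW[S]={$}  FOLLOW[A]={$}  FOLLOW[B]={$,b}
pass 2: done
  FOLLOW[S]={$}  FOLLOW[A]={$}  FOLLOW[B]={$,b}

FOLLOW(B) = ["$", "b"]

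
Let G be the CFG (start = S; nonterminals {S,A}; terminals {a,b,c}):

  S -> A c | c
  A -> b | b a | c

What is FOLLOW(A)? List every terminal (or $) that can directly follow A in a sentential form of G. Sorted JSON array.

FIRST iteration:
round 1:
  A via A→b: +{b}
  A via A→c: +{c}
  S via S→A c: +{b,c}
  FIRST[S]={b,c}  FIRST[A]={b,c}
round 2: — fixpoint
  FIRST[S]={b,c}  FIRST[A]={b,c}

FOLLOW iteration:
initialize: $ ∈ FOLLOW(S)
[1]
  S→A c: FOLLOW(A) ⊇ FIRST(c) = {c}; new: +{c}
  FOLLOW[S]={$}  FOLLOW[A]={c}
[2] (stable)
  FOLLOW[S]={$}  FOLLOW[A]={c}

FOLLOW(A) = ["c"]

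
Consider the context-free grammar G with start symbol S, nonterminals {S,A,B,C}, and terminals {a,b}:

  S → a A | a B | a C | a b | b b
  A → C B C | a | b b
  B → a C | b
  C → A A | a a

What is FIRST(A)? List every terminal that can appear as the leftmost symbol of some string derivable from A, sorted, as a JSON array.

FIRST sets, iterate to fixpoint:
iter 1:
  A via A→a: +{a}
  A via A→b b: +{b}
  B via B→a C: +{a}
  B via B→b: +{b}
  C via C→A A: +{a,b}
  S via S→a A: +{a}
  S via S→b b: +{b}
  FIRST[S]={a,b}  FIRST[A]={a,b}  FIRST[B]={a,b}  FIRST[C]={a,b}
iter 2: done
  FIRST[S]={a,b}  FIRST[A]={a,b}  FIRST[B]={a,b}  FIRST[C]={a,b}

FIRST(A) = ["a", "b"]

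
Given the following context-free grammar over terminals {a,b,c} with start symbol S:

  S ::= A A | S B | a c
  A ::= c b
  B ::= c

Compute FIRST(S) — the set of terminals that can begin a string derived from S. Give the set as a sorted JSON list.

FIRST sets, iterate to fixpoint:
pass 1:
  A via A→c b: +{c}
  B via B→c: +{c}
  S via S→A A: +{c}
  S via S→a c: +{a}
  FIRST[S]={a,c}  FIRST[A]={c}  FIRST[B]={c}
pass 2: (stable)
  FIRST[S]={a,c}  FIRST[A]={c}  FIRST[B]={c}

FIRST(S) = ["a", "c"]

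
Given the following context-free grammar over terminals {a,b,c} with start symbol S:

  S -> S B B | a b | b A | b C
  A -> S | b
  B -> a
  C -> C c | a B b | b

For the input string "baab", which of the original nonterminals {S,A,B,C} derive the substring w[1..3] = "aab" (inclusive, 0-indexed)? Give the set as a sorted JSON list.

CNF form of G:
  S -> S X5 | T0 T1 | T1 A | T1 C
  A -> S X3 | T0 T1 | T1 A | T1 C | b
  B -> a
  C -> C T2 | T0 X4 | b
  T0 -> a
  T1 -> b
  T2 -> c
  X3 -> B B
  X4 -> B T1
  X5 -> B B

Fill CYK table bottom-up — only the sub-triangle for w[1..3]:
  T[1,1] 'a' = {B,T0}  orig:{B}
  T[2,2] 'a' = {B,T0}  orig:{B}
  T[3,3] 'b' = {A,C,T1}  orig:{A,C}
  T[1,2] 'aa' = {X3,X5}  orig:{}
  T[2,3] 'ab' = {A,S,X4}  orig:{A,S}
  T[1,3] 'aab' = {C}

Original NTs in T[1,3] deriving "aab": ["C"]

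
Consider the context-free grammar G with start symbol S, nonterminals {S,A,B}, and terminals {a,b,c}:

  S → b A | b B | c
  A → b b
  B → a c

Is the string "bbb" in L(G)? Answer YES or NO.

CNF form of G:
  S -> T0 A | T0 B | c
  A -> T0 T0
  B -> T1 T2
  T0 -> b
  T1 -> a
  T2 -> c

CYK table (by increasing span):
  [0..0]={T0}  "b"  orig:{}
  [1..1]={T0}  "b"  orig:{}
  [2..2]={T0}  "b"  orig:{}
  [0..1]={A}  "bb"
  [1..2]={A}  "bb"
  [0..2]={S}  "bbb"

S ∈ T[0,2] ⇒ YES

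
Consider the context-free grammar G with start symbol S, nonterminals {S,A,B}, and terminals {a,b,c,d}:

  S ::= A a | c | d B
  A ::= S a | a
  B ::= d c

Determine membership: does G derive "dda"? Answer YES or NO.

Convert to CNF:
  S -> A T0 | T1 B | c
  A -> S T0 | a
  B -> T1 T2
  T0 -> a
  T1 -> d
  T2 -> c

Fill CYK table bottom-up:
  cell(0,0) d: {T1}  orig:{}
  cell(1,1) d: {T1}  orig:{}
  cell(2,2) a: {A,T0}  orig:{A}
  cell(0,1) dd: ∅
  cell(1,2) da: ∅
  cell(0,2) dda: ∅

S ∉ T[0,2] ⇒ NO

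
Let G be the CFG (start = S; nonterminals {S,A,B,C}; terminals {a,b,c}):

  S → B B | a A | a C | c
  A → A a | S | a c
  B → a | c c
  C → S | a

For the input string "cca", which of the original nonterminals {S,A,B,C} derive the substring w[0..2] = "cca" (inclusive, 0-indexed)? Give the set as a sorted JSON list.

Convert to CNF:
  S -> B B | T0 A | T0 C | c
  A -> A T0 | B B | T0 A | T0 C | T0 T1 | c
  B -> T1 T1 | a
  C -> B B | T0 A | T0 C | a | c
  T0 -> a
  T1 -> c

CYK table (by increasing span), restricted to cells inside w[0..2]:
  T[0,0] 'c' = {A,C,S,T1}  orig:{A,C,S}
  T[1,1] 'c' = {A,C,S,T1}  orig:{A,C,S}
  T[2,2] 'a' = {B,C,T0}  orig:{B,C}
  T[0,1] 'cc' = {B}
  T[1,2] 'ca' = {A}
  T[0,2] 'cca' = {A,C,S}

Original NTs in T[0,2] deriving "cca": ["A", "C", "S"]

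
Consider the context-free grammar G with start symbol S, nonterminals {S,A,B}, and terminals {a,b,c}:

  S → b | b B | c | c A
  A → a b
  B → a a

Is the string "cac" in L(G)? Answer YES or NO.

CNF form of G:
  S -> T1 B | T2 A | b | c
  A -> T0 T1
  B -> T0 T0
  T0 -> a
  T1 -> b
  T2 -> c

CYK table (by increasing span):
  T[0,0] 'c' = {S,T2}  orig:{S}
  T[1,1] 'a' = {T0}  orig:{}
  T[2,2] 'c' = {S,T2}  orig:{S}
  T[0,1] 'ca' = ∅
  T[1,2] 'ac' = ∅
  T[0,2] 'cac' = ∅

S ∉ T[0,2] ⇒ NO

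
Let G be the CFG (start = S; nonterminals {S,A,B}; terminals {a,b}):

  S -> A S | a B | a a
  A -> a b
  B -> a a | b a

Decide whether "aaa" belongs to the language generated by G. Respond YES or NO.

Convert to CNF:
  S -> A S | T0 B | T0 T0
  A -> T0 T1
  B -> T0 T0 | T1 T0
  T0 -> a
  T1 -> b

Fill CYK table bottom-up:
  [0..0]={T0}  "a"  orig:{}
  [1..1]={T0}  "a"  orig:{}
  [2..2]={T0}  "a"  orig:{}
  [0..1]={B,S}  "aa"
  [1..2]={B,S}  "aa"
  [0..2]={S}  "aaa"

S ∈ T[0,2] ⇒ YES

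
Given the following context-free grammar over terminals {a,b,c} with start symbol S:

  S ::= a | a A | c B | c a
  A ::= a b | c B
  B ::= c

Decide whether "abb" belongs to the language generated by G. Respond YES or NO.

CNF form of G:
  S -> T0 A | T2 B | T2 T0 | a
  A -> T0 T1 | T2 B
  B -> c
  T0 -> a
  T1 -> b
  T2 -> c

CYK table (by increasing span):
  T[0,0] 'a' = {S,T0}  orig:{S}
  T[1,1] 'b' = {T1}  orig:{}
  T[2,2] 'b' = {T1}  orig:{}
  T[0,1] 'ab' = {A}
  T[1,2] 'bb' = ∅
  T[0,2] 'abb' = ∅

S ∉ T[0,2] ⇒ NO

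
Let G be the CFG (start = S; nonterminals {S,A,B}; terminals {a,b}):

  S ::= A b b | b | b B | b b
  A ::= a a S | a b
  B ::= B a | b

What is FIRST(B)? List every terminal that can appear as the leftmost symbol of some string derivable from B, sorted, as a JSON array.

FIRST iteration:
iter 1:
  A via A→a a S: +{a}
  B via B→b: +{b}
  S via S→A b b: +{a}
  S via S→b: +{b}
  S: {a,b}  A: {a}  B: {b}
iter 2: done
  S: {a,b}  A: {a}  B: {b}

FIRST(B) = ["b"]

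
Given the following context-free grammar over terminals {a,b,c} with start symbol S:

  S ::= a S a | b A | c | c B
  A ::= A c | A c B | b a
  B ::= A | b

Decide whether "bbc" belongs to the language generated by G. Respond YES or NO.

CNF form of G:
  S -> T0 B | T1 A | T2 X5 | c
  A -> A T0 | A X3 | T1 T2
  B -> A T0 | A X4 | T1 T2 | b
  T0 -> c
  T1 -> b
  T2 -> a
  X3 -> T0 B
  X4 -> T0 B
  X5 -> S T2

Fill CYK table bottom-up:
  [0..0]={B,T1}  "b"  orig:{B}
  [1..1]={B,T1}  "b"  orig:{B}
  [2..2]={S,T0}  "c"  orig:{S}
  [0..1]=∅  "bb"
  [1..2]=∅  "bc"
  [0..2]=∅  "bbc"

S ∉ T[0,2] ⇒ NO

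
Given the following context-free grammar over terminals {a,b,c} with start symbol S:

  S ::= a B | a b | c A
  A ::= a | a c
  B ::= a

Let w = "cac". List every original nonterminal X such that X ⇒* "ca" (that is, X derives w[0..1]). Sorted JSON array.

CNF form of G:
  S -> T0 B | T0 T2 | T1 A
  A -> T0 T1 | a
  B -> a
  T0 -> a
  T1 -> c
  T2 -> b

CYK fill, restricted to cells inside w[0..1]:
  [0..0]={T1}  "c"  orig:{}
  [1..1]={A,B,T0}  "a"  orig:{A,B}
  [0..1]={S}  "ca"

Original NTs in T[0,1] deriving "ca": ["S"]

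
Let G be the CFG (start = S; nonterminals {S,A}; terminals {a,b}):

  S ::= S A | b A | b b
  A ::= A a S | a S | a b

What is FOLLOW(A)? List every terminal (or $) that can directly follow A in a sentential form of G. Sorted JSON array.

Compute FIRST by fixpoint:
round 1:
  A via A→a S: +{a}
  S via S→b A: +{b}
  FIRST[S]={b}  FIRST[A]={a}
round 2: (no change)
  FIRST[S]={b}  FIRST[A]={a}

Compute FOLLOW by fixpoint:
initialize: $ ∈ FOLLOW(S)
[1]
  A→A a S: FOLLOW(A) ⊇ FIRST(a) = {a}; new: +{a}
  A→A a S: FOLLOW(S) ⊇ FOLLOW(A) ⊇ {a}; new: +{a}
  S→S A: FOLLOW(A) ⊇ FOLLOW(S) ⊇ {$,a}; new: +{$}
  FOLLOW(S)={$,a}  FOLLOW(A)={$,a}
[2] (no change)
  FOLLOW(S)={$,a}  FOLLOW(A)={$,a}

FOLLOW(A) = ["$", "a"]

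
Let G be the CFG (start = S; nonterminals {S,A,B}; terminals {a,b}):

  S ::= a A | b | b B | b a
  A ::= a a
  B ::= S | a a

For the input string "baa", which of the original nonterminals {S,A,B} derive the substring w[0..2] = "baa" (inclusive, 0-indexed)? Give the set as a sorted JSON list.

CNF form of G:
  S -> T0 A | T1 B | T1 T0 | b
  A -> T0 T0
  B -> T0 A | T0 T0 | T1 B | T1 T0 | b
  T0 -> a
  T1 -> b

CYK table (by increasing span) — only the sub-triangle for w[0..2]:
  cell(0,0) b: {B,S,T1}  orig:{B,S}
  cell(1,1) a: {T0}  orig:{}
  cell(2,2) a: {T0}  orig:{}
  cell(0,1) ba: {B,S}
  cell(1,2) aa: {A,B}
  cell(0,2) baa: {B,S}

Original NTs in T[0,2] deriving "baa": ["B", "S"]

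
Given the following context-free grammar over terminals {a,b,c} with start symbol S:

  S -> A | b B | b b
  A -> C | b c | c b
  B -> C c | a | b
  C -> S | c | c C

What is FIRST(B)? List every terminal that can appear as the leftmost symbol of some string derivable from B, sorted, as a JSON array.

FIRST sets, iterate to fixpoint:
round 1:
  A via A→b c: +{b}
  A via A→c b: +{c}
  B via B→a: +{a}
  B via B→b: +{b}
  C via C→c: +{c}
  S via S→A: +{b,c}
  FIRST(S)={b,c}  FIRST(A)={b,c}  FIRST(B)={a,b}  FIRST(C)={c}
round 2:
  B via B→C c: +{c}
  C via C→S: +{b}
  FIRST(S)={b,c}  FIRST(A)={b,c}  FIRST(B)={a,b,c}  FIRST(C)={b,c}
round 3: (no change)
  FIRST(S)={b,c}  FIRST(A)={b,c}  FIRST(B)={a,b,c}  FIRST(C)={b,c}

FIRST(B) = ["a", "b", "c"]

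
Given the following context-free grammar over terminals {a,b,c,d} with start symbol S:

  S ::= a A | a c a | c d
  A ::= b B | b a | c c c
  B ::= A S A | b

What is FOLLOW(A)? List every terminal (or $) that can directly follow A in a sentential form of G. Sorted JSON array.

FIRST sets, iterate to fixpoint:
iter 1:
  A via A→b B: +{b}
  A via A→c c c: +{c}
  B via B→A S A: +{b,c}
  S via S→a A: +{a}
  S via S→c d: +{c}
  FIRST[S]={a,c}  FIRST[A]={b,c}  FIRST[B]={b,c}
iter 2: (no change)
  FIRST[S]={a,c}  FIRST[A]={b,c}  FIRST[B]={b,c}

Compute FOLLOW by fixpoint:
FOLLOW(S) := {$}
[1]
  B→A S A: FOLLOW(A) ⊇ FIRST(S) = {a,c}; new: +{a,c}
  B→A S A: FOLLOW(S) ⊇ FIRST(A) = {b,c}; new: +{b,c}
  S→a A: FOLLOW(A) ⊇ FOLLOW(S) ⊇ {$,b,c}; new: +{$,b}
  FOLLOW(S)={$,b,c}  FOLLOW(A)={$,a,b,c}  FOLLOW(B)={}
[2]
  A→b B: FOLLOW(B) ⊇ FOLLOW(A) ⊇ {$,a,b,c}; new: +{$,a,b,c}
  FOLLOW(S)={$,b,c}  FOLLOW(A)={$,a,b,c}  FOLLOW(B)={$,a,b,c}
[3] (no change)
  FOLLOW(S)={$,b,c}  FOLLOW(A)={$,a,b,c}  FOLLOW(B)={$,a,b,c}

FOLLOW(A) = ["$", "a", "b", "c"]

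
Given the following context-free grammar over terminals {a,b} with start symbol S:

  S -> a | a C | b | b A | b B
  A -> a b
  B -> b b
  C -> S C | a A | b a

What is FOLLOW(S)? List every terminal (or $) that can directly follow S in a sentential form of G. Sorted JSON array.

FIRST sets, iterate to fixpoint:
round 1:
  A via A→a b: +{a}
  B via B→b b: +{b}
  C via C→a A: +{a}
  C via C→b a: +{b}
  S via S→a: +{a}
  S via S→b: +{b}
  FIRST[S]={a,b}  FIRST[A]={a}  FIRST[B]={b}  FIRST[C]={a,b}
round 2: (stable)
  FIRST[S]={a,b}  FIRST[A]={a}  FIRST[B]={b}  FIRST[C]={a,b}

Compute FOLLOW by fixpoint:
seed FOLLOW(S) with $
[1]
  C→S C: FOLLOW(S) ⊇ FIRST(C) = {a,b}; new: +{a,b}
  S→a C: FOLLOW(C) ⊇ FOLLOW(S) ⊇ {$,a,b}; new: +{$,a,b}
  S→b A: FOLLOW(A) ⊇ FOLLOW(S) ⊇ {$,a,b}; new: +{$,a,b}
  S→b B: FOLLOW(B) ⊇ FOLLOW(S) ⊇ {$,a,b}; new: +{$,a,b}
  FOLLOW(S)={$,a,b}  FOLLOW(A)={$,a,b}  FOLLOW(B)={$,a,b}  FOLLOW(C)={$,a,b}
[2] — fixpoint
  FOLLOW(S)={$,a,b}  FOLLOW(A)={$,a,b}  FOLLOW(B)={$,a,b}  FOLLOW(C)={$,a,b}

FOLLOW(S) = ["$", "a", "b"]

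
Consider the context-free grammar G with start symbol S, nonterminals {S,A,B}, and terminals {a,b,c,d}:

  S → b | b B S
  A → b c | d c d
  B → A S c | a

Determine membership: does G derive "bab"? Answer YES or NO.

CNF form of G:
  S -> T0 X5 | b
  A -> T0 T1 | T2 X3
  B -> A X4 | a
  T0 -> b
  T1 -> c
  T2 -> d
  X3 -> T1 T2
  X4 -> S T1
  X5 -> B S

CYK table (by increasing span):
  cell(0,0) b: {S,T0}  orig:{S}
  cell(1,1) a: {B}
  cell(2,2) b: {S,T0}  orig:{S}
  cell(0,1) ba: ∅
  cell(1,2) ab: {X5}  orig:{}
  cell(0,2) bab: {S}

S ∈ T[0,2] ⇒ YES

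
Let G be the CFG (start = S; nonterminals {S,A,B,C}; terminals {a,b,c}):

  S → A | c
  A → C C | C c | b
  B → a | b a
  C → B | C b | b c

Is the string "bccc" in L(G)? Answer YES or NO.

CNF form of G:
  S -> C C | C T0 | b | c
  A -> C C | C T0 | b
  B -> T1 T2 | a
  C -> C T1 | T1 T0 | T1 T2 | a
  T0 -> c
  T1 -> b
  T2 -> a

CYK table (by increasing span):
  T[0,0] 'b' = {A,S,T1}  orig:{A,S}
  T[1,1] 'c' = {S,T0}  orig:{S}
  T[2,2] 'c' = {S,T0}  orig:{S}
  T[3,3] 'c' = {S,T0}  orig:{S}
  T[0,1] 'bc' = {C}
  T[1,2] 'cc' = ∅
  T[2,3] 'cc' = ∅
  T[0,2] 'bcc' = {A,S}
  T[1,3] 'ccc' = ∅
  T[0,3] 'bccc' = ∅

S ∉ T[0,3] ⇒ NO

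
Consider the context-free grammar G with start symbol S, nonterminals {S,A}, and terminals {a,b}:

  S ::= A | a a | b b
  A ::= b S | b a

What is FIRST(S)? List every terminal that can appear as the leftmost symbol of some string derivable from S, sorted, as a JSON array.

FIRST sets, iterate to fixpoint:
iter 1:
  A via A→b S: +{b}
  S via S→A: +{b}
  S via S→a a: +{a}
  S: {a,b}  A: {b}
iter 2: done
  S: {a,b}  A: {b}

FIRST(S) = ["a", "b"]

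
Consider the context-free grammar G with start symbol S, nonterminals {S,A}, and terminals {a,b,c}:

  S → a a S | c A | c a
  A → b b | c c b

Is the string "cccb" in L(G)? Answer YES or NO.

CNF form of G:
  S -> T1 A | T1 T2 | T2 X4
  A -> T0 T0 | T1 X3
  T0 -> b
  T1 -> c
  T2 -> a
  X3 -> T1 T0
  X4 -> T2 S

Fill CYK table bottom-up:
  T[0,0] 'c' = {T1}  orig:{}
  T[1,1] 'c' = {T1}  orig:{}
  T[2,2] 'c' = {T1}  orig:{}
  T[3,3] 'b' = {T0}  orig:{}
  T[0,1] 'cc' = ∅
  T[1,2] 'cc' = ∅
  T[2,3] 'cb' = {X3}  orig:{}
  T[0,2] 'ccc' = ∅
  T[1,3] 'ccb' = {A}
  T[0,3] 'cccb' = {S}

S ∈ T[0,3] ⇒ YES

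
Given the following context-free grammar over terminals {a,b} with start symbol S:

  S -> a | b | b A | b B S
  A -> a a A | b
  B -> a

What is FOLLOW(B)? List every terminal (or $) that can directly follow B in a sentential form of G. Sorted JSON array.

FIRST sets, iterate to fixpoint:
iter 1:
  A via A→a a A: +{a}
  A via A→b: +{b}
  B via B→a: +{a}
  S via S→a: +{a}
  S via S→b: +{b}
  FIRST(S)={a,b}  FIRST(A)={a,b}  FIRST(B)={a}
iter 2: done
  FIRST(S)={a,b}  FIRST(A)={a,b}  FIRST(B)={a}

FOLLOW iteration:
initialize: $ ∈ FOLLOW(S)
round 1:
  S→b A: FOLLOW(A) ⊇ FOLLOW(S) ⊇ {$}; new: +{$}
  S→b B S: FOLLOW(B) ⊇ FIRST(S) = {a,b}; new: +{a,b}
  FOLLOW(S)={$}  FOLLOW(A)={$}  FOLLOW(B)={a,b}
round 2: (no change)
  FOLLOW(S)={$}  FOLLOW(A)={$}  FOLLOW(B)={a,b}

FOLLOW(B) = ["a", "b"]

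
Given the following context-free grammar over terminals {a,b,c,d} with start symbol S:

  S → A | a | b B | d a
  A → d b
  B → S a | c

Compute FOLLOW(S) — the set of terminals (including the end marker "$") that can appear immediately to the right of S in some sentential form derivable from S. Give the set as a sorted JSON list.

Compute FIRST by fixpoint:
iter 1:
  A via A→d b: +{d}
  B via B→c: +{c}
  S via S→A: +{d}
  S via S→a: +{a}
  S via S→b B: +{b}
  FIRST[S]={a,b,d}  FIRST[A]={d}  FIRST[B]={c}
iter 2:
  B via B→S a: +{a,b,d}
  FIRST[S]={a,b,d}  FIRST[A]={d}  FIRST[B]={a,b,c,d}
iter 3: — fixpoint
  FIRST[S]={a,b,d}  FIRST[A]={d}  FIRST[B]={a,b,c,d}

FOLLOW sets:
seed FOLLOW(S) with $
iter 1:
  B→S a: FOLLOW(S) ⊇ FIRST(a) = {a}; new: +{a}
  S→A: FOLLOW(A) ⊇ FOLLOW(S) ⊇ {$,a}; new: +{$,a}
  S→b B: FOLLOW(B) ⊇ FOLLOW(S) ⊇ {$,a}; new: +{$,a}
  FOLLOW(S)={$,a}  FOLLOW(A)={$,a}  FOLLOW(B)={$,a}
iter 2: done
  FOLLOW(S)={$,a}  FOLLOW(A)={$,a}  FOLLOW(B)={$,a}

FOLLOW(S) = ["$", "a"]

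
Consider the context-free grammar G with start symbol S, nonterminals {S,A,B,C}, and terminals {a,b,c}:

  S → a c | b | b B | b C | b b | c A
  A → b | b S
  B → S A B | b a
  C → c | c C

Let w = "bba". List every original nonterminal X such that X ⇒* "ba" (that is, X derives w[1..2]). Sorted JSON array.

CNF form of G:
  S -> T0 B | T0 C | T0 T0 | T1 T2 | T2 A | b
  A -> T0 S | b
  B -> S X3 | T0 T1
  C -> T2 C | c
  T0 -> b
  T1 -> a
  T2 -> c
  X3 -> A B

CYK fill, restricted to cells inside w[1..2]:
  cell(1,1) b: {A,S,T0}  orig:{A,S}
  cell(2,2) a: {T1}  orig:{}
  cell(1,2) ba: {B}

Original NTs in T[1,2] deriving "ba": ["B"]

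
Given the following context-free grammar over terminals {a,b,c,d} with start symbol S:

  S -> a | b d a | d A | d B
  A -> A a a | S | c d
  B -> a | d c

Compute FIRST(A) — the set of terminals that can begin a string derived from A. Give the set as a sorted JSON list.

FIRST iteration:
pass 1:
  A via A→c d: +{c}
  B via B→a: +{a}
  B via B→d c: +{d}
  S via S→a: +{a}
  S via S→b d a: +{b}
  S via S→d A: +{d}
  FIRST[S]={a,b,d}  FIRST[A]={c}  FIRST[B]={a,d}
pass 2:
  A via A→S: +{a,b,d}
  FIRST[S]={a,b,d}  FIRST[A]={a,b,c,d}  FIRST[B]={a,d}
pass 3: (no change)
  FIRST[S]={a,b,d}  FIRST[A]={a,b,c,d}  FIRST[B]={a,d}

FIRST(A) = ["a", "b", "c", "d"]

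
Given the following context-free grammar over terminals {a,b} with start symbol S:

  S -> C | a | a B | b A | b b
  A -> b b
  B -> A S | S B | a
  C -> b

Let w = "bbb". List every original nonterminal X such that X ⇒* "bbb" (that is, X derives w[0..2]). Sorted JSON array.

CNF form of G:
  S -> T0 A | T0 T0 | T1 B | a | b
  A -> T0 T0
  B -> A S | S B | a
  C -> b
  T0 -> b
  T1 -> a

CYK fill, restricted to cells inside w[0..2]:
  T[0,0] 'b' = {C,S,T0}  orig:{C,S}
  T[1,1] 'b' = {C,S,T0}  orig:{C,S}
  T[2,2] 'b' = {C,S,T0}  orig:{C,S}
  T[0,1] 'bb' = {A,S}
  T[1,2] 'bb' = {A,S}
  T[0,2] 'bbb' = {B,S}

Original NTs in T[0,2] deriving "bbb": ["B", "S"]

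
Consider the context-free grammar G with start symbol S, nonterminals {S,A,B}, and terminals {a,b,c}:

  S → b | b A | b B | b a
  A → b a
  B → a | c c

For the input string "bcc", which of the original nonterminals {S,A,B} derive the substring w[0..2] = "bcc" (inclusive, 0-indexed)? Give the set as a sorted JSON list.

CNF form of G:
  S -> T0 A | T0 B | T0 T1 | b
  A -> T0 T1
  B -> T2 T2 | a
  T0 -> b
  T1 -> a
  T2 -> c

Fill CYK table bottom-up (cells [i..j] with 0 ≤ i ≤ j ≤ 2 only):
  [0..0]={S,T0}  "b"  orig:{S}
  [1..1]={T2}  "c"  orig:{}
  [2..2]={T2}  "c"  orig:{}
  [0..1]=∅  "bc"
  [1..2]={B}  "cc"
  [0..2]={S}  "bcc"

Original NTs in T[0,2] deriving "bcc": ["S"]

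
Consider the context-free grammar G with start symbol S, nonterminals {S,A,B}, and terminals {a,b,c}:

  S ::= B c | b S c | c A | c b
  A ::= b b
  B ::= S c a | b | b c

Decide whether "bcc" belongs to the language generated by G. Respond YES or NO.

CNF form of G:
  S -> B T1 | T0 X4 | T1 A | T1 T0
  A -> T0 T0
  B -> S X3 | T0 T1 | b
  T0 -> b
  T1 -> c
  T2 -> a
  X3 -> T1 T2
  X4 -> S T1

CYK fill:
  T[0,0] 'b' = {B,T0}  orig:{B}
  T[1,1] 'c' = {T1}  orig:{}
  T[2,2] 'c' = {T1}  orig:{}
  T[0,1] 'bc' = {B,S}
  T[1,2] 'cc' = ∅
  T[0,2] 'bcc' = {S,X4}  orig:{S}

S ∈ T[0,2] ⇒ YES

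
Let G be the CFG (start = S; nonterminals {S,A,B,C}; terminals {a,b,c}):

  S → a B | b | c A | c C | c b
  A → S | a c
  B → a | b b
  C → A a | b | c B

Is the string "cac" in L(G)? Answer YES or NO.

Convert to CNF:
  S -> T0 B | T1 A | T1 C | T1 T2 | b
  A -> T0 B | T0 T1 | T1 A | T1 C | T1 T2 | b
  B -> T2 T2 | a
  C -> A T0 | T1 B | b
  T0 -> a
  T1 -> c
  T2 -> b

Fill CYK table bottom-up:
  T[0,0] 'c' = {T1}  orig:{}
  T[1,1] 'a' = {B,T0}  orig:{B}
  T[2,2] 'c' = {T1}  orig:{}
  T[0,1] 'ca' = {C}
  T[1,2] 'ac' = {A}
  T[0,2] 'cac' = {A,S}

S ∈ T[0,2] ⇒ YES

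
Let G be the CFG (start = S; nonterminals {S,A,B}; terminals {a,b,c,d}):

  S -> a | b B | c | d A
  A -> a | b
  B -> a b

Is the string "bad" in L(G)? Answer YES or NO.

Convert to CNF:
  S -> T1 B | T2 A | a | c
  A -> a | b
  B -> T0 T1
  T0 -> a
  T1 -> b
  T2 -> d

CYK fill:
  [0..0]={A,T1}  "b"  orig:{A}
  [1..1]={A,S,T0}  "a"  orig:{A,S}
  [2..2]={T2}  "d"  orig:{}
  [0..1]=∅  "ba"
  [1..2]=∅  "ad"
  [0..2]=∅  "bad"

S ∉ T[0,2] ⇒ NO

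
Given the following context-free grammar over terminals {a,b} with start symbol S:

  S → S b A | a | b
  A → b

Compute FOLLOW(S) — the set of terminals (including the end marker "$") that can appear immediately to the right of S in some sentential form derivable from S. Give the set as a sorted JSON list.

FIRST sets, iterate to fixpoint:
[1]
  A via A→b: +{b}
  S via S→a: +{a}
  S via S→b: +{b}
  FIRST(S)={a,b}  FIRST(A)={b}
[2] (no change)
  FIRST(S)={a,b}  FIRST(A)={b}

FOLLOW sets:
FOLLOW(S) := {$}
round 1:
  S→S b A: FOLLOW(S) ⊇ FIRST(b) = {b}; new: +{b}
  S→S b A: FOLLOW(A) ⊇ FOLLOW(S) ⊇ {$,b}; new: +{$,b}
  FOLLOW(S)={$,b}  FOLLOW(A)={$,b}
round 2: done
  FOLLOW(S)={$,b}  FOLLOW(A)={$,b}

FOLLOW(S) = ["$", "b"]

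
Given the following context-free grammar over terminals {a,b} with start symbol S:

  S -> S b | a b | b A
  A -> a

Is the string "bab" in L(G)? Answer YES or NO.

Convert to CNF:
  S -> S T0 | T0 A | T1 T0
  A -> a
  T0 -> b
  T1 -> a

CYK fill:
  T[0,0] 'b' = {T0}  orig:{}
  T[1,1] 'a' = {A,T1}  orig:{A}
  T[2,2] 'b' = {T0}  orig:{}
  T[0,1] 'ba' = {S}
  T[1,2] 'ab' = {S}
  T[0,2] 'bab' = {S}

S ∈ T[0,2] ⇒ YES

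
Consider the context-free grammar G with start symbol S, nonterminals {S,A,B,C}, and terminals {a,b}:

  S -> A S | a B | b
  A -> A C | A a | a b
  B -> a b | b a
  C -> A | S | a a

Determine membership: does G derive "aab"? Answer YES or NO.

Convert to CNF:
  S -> A S | T0 B | b
  A -> A C | A T0 | T0 T1
  B -> T0 T1 | T1 T0
  C -> A C | A S | A T0 | T0 B | T0 T0 | T0 T1 | b
  T0 -> a
  T1 -> b

Fill CYK table bottom-up:
  T[0,0] 'a' = {T0}  orig:{}
  T[1,1] 'a' = {T0}  orig:{}
  T[2,2] 'b' = {C,S,T1}  orig:{C,S}
  T[0,1] 'aa' = {C}
  T[1,2] 'ab' = {A,B,C}
  T[0,2] 'aab' = {C,S}

S ∈ T[0,2] ⇒ YES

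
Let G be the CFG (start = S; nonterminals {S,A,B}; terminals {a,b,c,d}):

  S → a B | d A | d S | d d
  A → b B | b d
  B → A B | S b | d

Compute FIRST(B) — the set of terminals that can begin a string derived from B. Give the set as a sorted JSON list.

FIRST iteration:
iter 1:
  A via A→b B: +{b}
  B via B→A B: +{b}
  B via B→d: +{d}
  S via S→a B: +{a}
  S via S→d A: +{d}
  FIRST(S)={a,d}  FIRST(A)={b}  FIRST(B)={b,d}
iter 2:
  B via B→S b: +{a}
  FIRST(S)={a,d}  FIRST(A)={b}  FIRST(B)={a,b,d}
iter 3: — fixpoint
  FIRST(S)={a,d}  FIRST(A)={b}  FIRST(B)={a,b,d}

FIRST(B) = ["a", "b", "d"]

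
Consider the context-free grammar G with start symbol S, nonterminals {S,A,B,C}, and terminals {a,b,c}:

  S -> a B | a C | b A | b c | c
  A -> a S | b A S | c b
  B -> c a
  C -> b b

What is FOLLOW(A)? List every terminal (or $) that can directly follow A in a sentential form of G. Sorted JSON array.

FIRST sets, iterate to fixpoint:
[1]
  A via A→a S: +{a}
  A via A→b A S: +{b}
  A via A→c b: +{c}
  B via B→c a: +{c}
  C via C→b b: +{b}
  S via S→a B: +{a}
  S via S→b A: +{b}
  S via S→c: +{c}
  FIRST(S)={a,b,c}  FIRST(A)={a,b,c}  FIRST(B)={c}  FIRST(C)={b}
[2] (stable)
  FIRST(S)={a,b,c}  FIRST(A)={a,b,c}  FIRST(B)={c}  FIRST(C)={b}

FOLLOW iteration:
seed FOLLOW(S) with $
iter 1:
  A→b A S: FOLLOW(A) ⊇ FIRST(S) = {a,b,c}; new: +{a,b,c}
  A→b A S: FOLLOW(S) ⊇ FOLLOW(A) ⊇ {a,b,c}; new: +{a,b,c}
  S→a B: FOLLOW(B) ⊇ FOLLOW(S) ⊇ {$,a,b,c}; new: +{$,a,b,c}
  S→a C: FOLLOW(C) ⊇ FOLLOW(S) ⊇ {$,a,b,c}; new: +{$,a,b,c}
  S→b A: FOLLOW(A) ⊇ FOLLOW(S) ⊇ {$,a,b,c}; new: +{$}
  S: {$,a,b,c}  A: {$,a,b,c}  B: {$,a,b,c}  C: {$,a,b,c}
iter 2: done
  S: {$,a,b,c}  A: {$,a,b,c}  B: {$,a,b,c}  C: {$,a,b,c}

FOLLOW(A) = ["$", "a", "b", "c"]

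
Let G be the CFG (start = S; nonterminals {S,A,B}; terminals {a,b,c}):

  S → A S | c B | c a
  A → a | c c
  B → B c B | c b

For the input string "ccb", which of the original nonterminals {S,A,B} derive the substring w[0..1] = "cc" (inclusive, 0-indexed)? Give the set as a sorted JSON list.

Convert to CNF:
  S -> A S | T0 B | T0 T2
  A -> T0 T0 | a
  B -> B X3 | T0 T1
  T0 -> c
  T1 -> b
  T2 -> a
  X3 -> T0 B

Fill CYK table bottom-up (cells [i..j] with 0 ≤ i ≤ j ≤ 1 only):
  cell(0,0) c: {T0}  orig:{}
  cell(1,1) c: {T0}  orig:{}
  cell(0,1) cc: {A}

Original NTs in T[0,1] deriving "cc": ["A"]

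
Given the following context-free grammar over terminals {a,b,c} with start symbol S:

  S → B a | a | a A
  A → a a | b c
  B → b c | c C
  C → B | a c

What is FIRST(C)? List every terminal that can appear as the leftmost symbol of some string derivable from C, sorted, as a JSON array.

FIRST sets, iterate to fixpoint:
round 1:
  A via A→a a: +{a}
  A via A→b c: +{b}
  B via B→b c: +{b}
  B via B→c C: +{c}
  C via C→B: +{b,c}
  C via C→a c: +{a}
  S via S→B a: +{b,c}
  S via S→a: +{a}
  S: {a,b,c}  A: {a,b}  B: {b,c}  C: {a,b,c}
round 2: done
  S: {a,b,c}  A: {a,b}  B: {b,c}  C: {a,b,c}

FIRST(C) = ["a", "b", "c"]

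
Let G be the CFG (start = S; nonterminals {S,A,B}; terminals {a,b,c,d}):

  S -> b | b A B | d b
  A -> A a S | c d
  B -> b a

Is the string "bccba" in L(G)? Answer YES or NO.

Convert to CNF:
  S -> T2 T3 | T3 X5 | b
  A -> A X4 | T1 T2
  B -> T3 T0
  T0 -> a
  T1 -> c
  T2 -> d
  T3 -> b
  X4 -> T0 S
  X5 -> A B

CYK fill:
  [0..0]={S,T3}  "b"  orig:{S}
  [1..1]={T1}  "c"  orig:{}
  [2..2]={T1}  "c"  orig:{}
  [3..3]={S,T3}  "b"  orig:{S}
  [4..4]={T0}  "a"  orig:{}
  [0..1]=∅  "bc"
  [1..2]=∅  "cc"
  [2..3]=∅  "cb"
  [3..4]={B}  "ba"
  [0..2]=∅  "bcc"
  [1..3]=∅  "ccb"
  [2..4]=∅  "cba"
  [0..3]=∅  "bccb"
  [1..4]=∅  "ccba"
  [0..4]=∅  "bccba"

S ∉ T[0,4] ⇒ NO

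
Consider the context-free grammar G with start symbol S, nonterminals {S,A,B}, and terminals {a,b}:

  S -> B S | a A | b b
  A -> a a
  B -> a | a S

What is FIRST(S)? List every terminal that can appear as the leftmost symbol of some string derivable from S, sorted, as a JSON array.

FIRST sets, iterate to fixpoint:
pass 1:
  A via A→a a: +{a}
  B via B→a: +{a}
  S via S→B S: +{a}
  S via S→b b: +{b}
  S: {a,b}  A: {a}  B: {a}
pass 2: done
  S: {a,b}  A: {a}  B: {a}

FIRST(S) = ["a", "b"]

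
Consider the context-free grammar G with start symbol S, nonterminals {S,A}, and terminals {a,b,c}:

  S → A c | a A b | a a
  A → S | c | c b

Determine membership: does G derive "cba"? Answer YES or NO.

CNF form of G:
  S -> A T0 | T1 T1 | T1 X4
  A -> A T0 | T0 T2 | T1 T1 | T1 X3 | c
  T0 -> c
  T1 -> a
  T2 -> b
  X3 -> A T2
  X4 -> A T2

Fill CYK table bottom-up:
  T[0,0] 'c' = {A,T0}  orig:{A}
  T[1,1] 'b' = {T2}  orig:{}
  T[2,2] 'a' = {T1}  orig:{}
  T[0,1] 'cb' = {A,X3,X4}  orig:{A}
  T[1,2] 'ba' = ∅
  T[0,2] 'cba' = ∅

S ∉ T[0,2] ⇒ NO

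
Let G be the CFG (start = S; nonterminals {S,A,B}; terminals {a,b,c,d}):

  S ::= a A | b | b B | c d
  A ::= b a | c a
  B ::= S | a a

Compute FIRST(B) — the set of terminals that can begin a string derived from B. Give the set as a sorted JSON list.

FIRST sets, iterate to fixpoint:
[1]
  A via A→b a: +{b}
  A via A→c a: +{c}
  B via B→a a: +{a}
  S via S→a A: +{a}
  S via S→b: +{b}
  S via S→c d: +{c}
  S: {a,b,c}  A: {b,c}  B: {a}
[2]
  B via B→S: +{b,c}
  S: {a,b,c}  A: {b,c}  B: {a,b,c}
[3] (no change)
  S: {a,b,c}  A: {b,c}  B: {a,b,c}

FIRST(B) = ["a", "b", "c"]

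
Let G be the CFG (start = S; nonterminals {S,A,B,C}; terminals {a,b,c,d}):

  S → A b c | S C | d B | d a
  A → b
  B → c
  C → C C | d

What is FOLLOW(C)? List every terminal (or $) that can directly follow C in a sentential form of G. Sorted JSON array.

FIRST iteration:
pass 1:
  A via A→b: +{b}
  B via B→c: +{c}
  C via C→d: +{d}
  S via S→A b c: +{b}
  S via S→d B: +{d}
  FIRST(S)={b,d}  FIRST(A)={b}  FIRST(B)={c}  FIRST(C)={d}
pass 2: (stable)
  FIRST(S)={b,d}  FIRST(A)={b}  FIRST(B)={c}  FIRST(C)={d}

Compute FOLLOW by fixpoint:
seed FOLLOW(S) with $
round 1:
  C→C C: FOLLOW(C) ⊇ FIRST(C) = {d}; new: +{d}
  S→A b c: FOLLOW(A) ⊇ FIRST(b) = {b}; new: +{b}
  S→S C: FOLLOW(S) ⊇ FIRST(C) = {d}; new: +{d}
  S→S C: FOLLOW(C) ⊇ FOLLOW(S) ⊇ {$,d}; new: +{$}
  S→d B: FOLLOW(B) ⊇ FOLLOW(S) ⊇ {$,d}; new: +{$,d}
  S: {$,d}  A: {b}  B: {$,d}  C: {$,d}
round 2: (no change)
  S: {$,d}  A: {b}  B: {$,d}  C: {$,d}

FOLLOW(C) = ["$", "d"]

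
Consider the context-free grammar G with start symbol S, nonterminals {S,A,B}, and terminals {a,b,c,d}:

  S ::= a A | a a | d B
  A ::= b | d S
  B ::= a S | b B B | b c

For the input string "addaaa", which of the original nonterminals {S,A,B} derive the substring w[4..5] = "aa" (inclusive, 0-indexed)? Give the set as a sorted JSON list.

Convert to CNF:
  S -> T0 B | T1 A | T1 T1
  A -> T0 S | b
  B -> T1 S | T2 T3 | T2 X4
  T0 -> d
  T1 -> a
  T2 -> b
  T3 -> c
  X4 -> B B

Fill CYK table bottom-up — only the sub-triangle for w[4..5]:
  T[4,4] 'a' = {T1}  orig:{}
  T[5,5] 'a' = {T1}  orig:{}
  T[4,5] 'aa' = {S}

Original NTs in T[4,5] deriving "aa": ["S"]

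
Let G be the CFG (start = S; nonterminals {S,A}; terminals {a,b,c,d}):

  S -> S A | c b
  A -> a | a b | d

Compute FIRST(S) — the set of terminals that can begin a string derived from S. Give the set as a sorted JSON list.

FIRST iteration:
pass 1:
  A via A→a: +{a}
  A via A→d: +{d}
  S via S→c b: +{c}
  FIRST[S]={c}  FIRST[A]={a,d}
pass 2: (stable)
  FIRST[S]={c}  FIRST[A]={a,d}

FIRST(S) = ["c"]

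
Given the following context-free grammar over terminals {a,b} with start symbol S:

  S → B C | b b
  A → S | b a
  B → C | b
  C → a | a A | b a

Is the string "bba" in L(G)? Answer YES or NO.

CNF form of G:
  S -> B C | T0 T0
  A -> B C | T0 T0 | T0 T1
  B -> T0 T1 | T1 A | a | b
  C -> T0 T1 | T1 A | a
  T0 -> b
  T1 -> a

CYK table (by increasing span):
  T[0,0] 'b' = {B,T0}  orig:{B}
  T[1,1] 'b' = {B,T0}  orig:{B}
  T[2,2] 'a' = {B,C,T1}  orig:{B,C}
  T[0,1] 'bb' = {A,S}
  T[1,2] 'ba' = {A,B,C,S}
  T[0,2] 'bba' = {A,S}

S ∈ T[0,2] ⇒ YES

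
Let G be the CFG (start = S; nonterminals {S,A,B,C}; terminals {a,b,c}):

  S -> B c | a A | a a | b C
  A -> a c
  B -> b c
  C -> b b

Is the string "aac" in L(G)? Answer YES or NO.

Convert to CNF:
  S -> B T1 | T0 A | T0 T0 | T2 C
  A -> T0 T1
  B -> T2 T1
  C -> T2 T2
  T0 -> a
  T1 -> c
  T2 -> b

CYK table (by increasing span):
  T[0,0] 'a' = {T0}  orig:{}
  T[1,1] 'a' = {T0}  orig:{}
  T[2,2] 'c' = {T1}  orig:{}
  T[0,1] 'aa' = {S}
  T[1,2] 'ac' = {A}
  T[0,2] 'aac' = {S}

S ∈ T[0,2] ⇒ YES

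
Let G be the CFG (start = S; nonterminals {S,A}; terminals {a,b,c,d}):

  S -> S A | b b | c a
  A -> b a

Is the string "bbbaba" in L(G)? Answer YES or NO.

Convert to CNF:
  S -> S A | T0 T0 | T2 T1
  A -> T0 T1
  T0 -> b
  T1 -> a
  T2 -> c

Fill CYK table bottom-up:
  cell(0,0) b: {T0}  orig:{}
  cell(1,1) b: {T0}  orig:{}
  cell(2,2) b: {T0}  orig:{}
  cell(3,3) a: {T1}  orig:{}
  cell(4,4) b: {T0}  orig:{}
  cell(5,5) a: {T1}  orig:{}
  cell(0,1) bb: {S}
  cell(1,2) bb: {S}
  cell(2,3) ba: {A}
  cell(3,4) ab: ∅
  cell(4,5) ba: {A}
  cell(0,2) bbb: ∅
  cell(1,3) bba: ∅
  cell(2,4) bab: ∅
  cell(3,5) aba: ∅
  cell(0,3) bbba: {S}
  cell(1,4) bbab: ∅
  cell(2,5) baba: ∅
  cell(0,4) bbbab: ∅
  cell(1,5) bbaba: ∅
  cell(0,5) bbbaba: {S}

S ∈ T[0,5] ⇒ YES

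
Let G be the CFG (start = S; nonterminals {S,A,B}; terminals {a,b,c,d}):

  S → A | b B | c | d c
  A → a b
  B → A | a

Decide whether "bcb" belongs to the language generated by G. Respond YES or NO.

CNF form of G:
  S -> T0 T1 | T1 B | T2 T3 | c
  A -> T0 T1
  B -> T0 T1 | a
  T0 -> a
  T1 -> b
  T2 -> d
  T3 -> c

CYK fill:
  T[0,0] 'b' = {T1}  orig:{}
  T[1,1] 'c' = {S,T3}  orig:{S}
  T[2,2] 'b' = {T1}  orig:{}
  T[0,1] 'bc' = ∅
  T[1,2] 'cb' = ∅
  T[0,2] 'bcb' = ∅

S ∉ T[0,2] ⇒ NO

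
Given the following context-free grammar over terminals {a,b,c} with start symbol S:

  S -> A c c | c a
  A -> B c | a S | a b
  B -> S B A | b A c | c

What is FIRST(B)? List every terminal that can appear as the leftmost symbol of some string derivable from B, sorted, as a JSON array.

FIRST iteration:
iter 1:
  A via A→a S: +{a}
  B via B→b A c: +{b}
  B via B→c: +{c}
  S via S→A c c: +{a}
  S via S→c a: +{c}
  FIRST[S]={a,c}  FIRST[A]={a}  FIRST[B]={b,c}
iter 2:
  A via A→B c: +{b,c}
  B via B→S B A: +{a}
  S via S→A c c: +{b}
  FIRST[S]={a,b,c}  FIRST[A]={a,b,c}  FIRST[B]={a,b,c}
iter 3: done
  FIRST[S]={a,b,c}  FIRST[A]={a,b,c}  FIRST[B]={a,b,c}

FIRST(B) = ["a", "b", "c"]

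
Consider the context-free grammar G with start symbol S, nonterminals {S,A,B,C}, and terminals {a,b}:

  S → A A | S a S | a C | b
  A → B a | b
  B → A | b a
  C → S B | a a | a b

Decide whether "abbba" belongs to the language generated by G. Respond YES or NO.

Convert to CNF:
  S -> A A | S X2 | T0 C | b
  A -> B T0 | b
  B -> B T0 | T1 T0 | b
  C -> S B | T0 T0 | T0 T1
  T0 -> a
  T1 -> b
  X2 -> T0 S

Fill CYK table bottom-up:
  T[0,0] 'a' = {T0}  orig:{}
  T[1,1] 'b' = {A,B,S,T1}  orig:{A,B,S}
  T[2,2] 'b' = {A,B,S,T1}  orig:{A,B,S}
  T[3,3] 'b' = {A,B,S,T1}  orig:{A,B,S}
  T[4,4] 'a' = {T0}  orig:{}
  T[0,1] 'ab' = {C,X2}  orig:{C}
  T[1,2] 'bb' = {C,S}
  T[2,3] 'bb' = {C,S}
  T[3,4] 'ba' = {A,B}
  T[0,2] 'abb' = {S,X2}  orig:{S}
  T[1,3] 'bbb' = {C}
  T[2,4] 'bba' = {C,S}
  T[0,3] 'abbb' = {C,S}
  T[1,4] 'bbba' = {C}
  T[0,4] 'abbba' = {C,S}

S ∈ T[0,4] ⇒ YES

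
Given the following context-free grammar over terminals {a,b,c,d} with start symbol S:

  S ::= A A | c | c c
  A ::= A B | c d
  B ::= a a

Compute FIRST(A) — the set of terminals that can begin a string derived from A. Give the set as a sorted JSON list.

FIRST iteration:
iter 1:
  A via A→c d: +{c}
  B via B→a a: +{a}
  S via S→A A: +{c}
  FIRST[S]={c}  FIRST[A]={c}  FIRST[B]={a}
iter 2: (stable)
  FIRST[S]={c}  FIRST[A]={c}  FIRST[B]={a}

FIRST(A) = ["c"]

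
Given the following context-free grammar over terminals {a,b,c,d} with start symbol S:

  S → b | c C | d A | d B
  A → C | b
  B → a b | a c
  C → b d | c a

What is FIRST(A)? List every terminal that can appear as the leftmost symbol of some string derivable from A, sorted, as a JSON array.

FIRST iteration:
round 1:
  A via A→b: +{b}
  B via B→a b: +{a}
  C via C→b d: +{b}
  C via C→c a: +{c}
  S via S→b: +{b}
  S via S→c C: +{c}
  S via S→d A: +{d}
  FIRST(S)={b,c,d}  FIRST(A)={b}  FIRST(B)={a}  FIRST(C)={b,c}
round 2:
  A via A→C: +{c}
  FIRST(S)={b,c,d}  FIRST(A)={b,c}  FIRST(B)={a}  FIRST(C)={b,c}
round 3: — fixpoint
  FIRST(S)={b,c,d}  FIRST(A)={b,c}  FIRST(B)={a}  FIRST(C)={b,c}

FIRST(A) = ["b", "c"]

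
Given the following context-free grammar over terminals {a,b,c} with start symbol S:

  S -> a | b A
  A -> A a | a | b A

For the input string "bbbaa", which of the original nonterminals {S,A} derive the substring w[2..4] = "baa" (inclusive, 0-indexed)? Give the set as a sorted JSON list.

Convert to CNF:
  S -> T1 A | a
  A -> A T0 | T1 A | a
  T0 -> a
  T1 -> b

CYK table (by increasing span) — only the sub-triangle for w[2..4]:
  T[2,2] 'b' = {T1}  orig:{}
  T[3,3] 'a' = {A,S,T0}  orig:{A,S}
  T[4,4] 'a' = {A,S,T0}  orig:{A,S}
  T[2,3] 'ba' = {A,S}
  T[3,4] 'aa' = {A}
  T[2,4] 'baa' = {A,S}

Original NTs in T[2,4] deriving "baa": ["A", "S"]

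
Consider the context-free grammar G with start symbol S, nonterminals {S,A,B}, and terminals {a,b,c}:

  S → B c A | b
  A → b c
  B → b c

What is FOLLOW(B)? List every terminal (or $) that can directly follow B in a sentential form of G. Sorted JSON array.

FIRST sets, iterate to fixpoint:
[1]
  A via A→b c: +{b}
  B via B→b c: +{b}
  S via S→B c A: +{b}
  S: {b}  A: {b}  B: {b}
[2] done
  S: {b}  A: {b}  B: {b}

Compute FOLLOW by fixpoint:
initialize: $ ∈ FOLLOW(S)
round 1:
  S→B c A: FOLLOW(B) ⊇ FIRST(c) = {c}; new: +{c}
  S→B c A: FOLLOW(A) ⊇ FOLLOW(S) ⊇ {$}; new: +{$}
  S: {$}  A: {$}  B: {c}
round 2: — fixpoint
  S: {$}  A: {$}  B: {c}

FOLLOW(B) = ["c"]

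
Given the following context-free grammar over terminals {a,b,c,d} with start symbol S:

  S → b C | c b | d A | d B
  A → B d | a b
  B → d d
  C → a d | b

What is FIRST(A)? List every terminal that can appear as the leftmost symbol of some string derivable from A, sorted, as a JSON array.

Compute FIRST by fixpoint:
[1]
  A via A→a b: +{a}
  B via B→d d: +{d}
  C via C→a d: +{a}
  C via C→b: +{b}
  S via S→b C: +{b}
  S via S→c b: +{c}
  S via S→d A: +{d}
  FIRST(S)={b,c,d}  FIRST(A)={a}  FIRST(B)={d}  FIRST(C)={a,b}
[2]
  A via A→B d: +{d}
  FIRST(S)={b,c,d}  FIRST(A)={a,d}  FIRST(B)={d}  FIRST(C)={a,b}
[3] — fixpoint
  FIRST(S)={b,c,d}  FIRST(A)={a,d}  FIRST(B)={d}  FIRST(C)={a,b}

FIRST(A) = ["a", "d"]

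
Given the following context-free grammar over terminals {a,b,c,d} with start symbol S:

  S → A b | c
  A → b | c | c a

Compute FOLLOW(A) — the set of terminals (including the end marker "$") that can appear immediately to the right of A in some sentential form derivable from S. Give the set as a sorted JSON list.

Compute FIRST by fixpoint:
round 1:
  A via A→b: +{b}
  A via A→c: +{c}
  S via S→A b: +{b,c}
  S: {b,c}  A: {b,c}
round 2: done
  S: {b,c}  A: {b,c}

Compute FOLLOW by fixpoint:
FOLLOW(S) := {$}
iter 1:
  S→A b: FOLLOW(A) ⊇ FIRST(b) = {b}; new: +{b}
  FOLLOW(S)={$}  FOLLOW(A)={b}
iter 2: (stable)
  FOLLOW(S)={$}  FOLLOW(A)={b}

FOLLOW(A) = ["b"]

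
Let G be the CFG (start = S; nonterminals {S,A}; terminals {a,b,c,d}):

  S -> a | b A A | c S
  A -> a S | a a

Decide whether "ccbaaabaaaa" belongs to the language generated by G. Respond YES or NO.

CNF form of G:
  S -> T1 X3 | T2 S | a
  A -> T0 S | T0 T0
  T0 -> a
  T1 -> b
  T2 -> c
  X3 -> A A

CYK table (by increasing span):
  [0..0]={T2}  "c"  orig:{}
  [1..1]={T2}  "c"  orig:{}
  [2..2]={T1}  "b"  orig:{}
  [3..3]={S,T0}  "a"  orig:{S}
  [4..4]={S,T0}  "a"  orig:{S}
  [5..5]={S,T0}  "a"  orig:{S}
  [6..6]={T1}  "b"  orig:{}
  [7..7]={S,T0}  "a"  orig:{S}
  [8..8]={S,T0}  "a"  orig:{S}
  [9..9]={S,T0}  "a"  orig:{S}
  [10..10]={S,T0}  "a"  orig:{S}
  [0..1]=∅  "cc"
  [1..2]=∅  "cb"
  [2..3]=∅  "ba"
  [3..4]={A}  "aa"
  [4..5]={A}  "aa"
  [5..6]=∅  "ab"
  [6..7]=∅  "ba"
  [7..8]={A}  "aa"
  [8..9]={A}  "aa"
  [9..10]={A}  "aa"
  [0..2]=∅  "ccb"
  [1..3]=∅  "cba"
  [2..4]=∅  "baa"
  [3..5]=∅  "aaa"
  [4..6]=∅  "aab"
  [5..7]=∅  "aba"
  [6..8]=∅  "baa"
  [7..9]=∅  "aaa"
  [8..10]=∅  "aaa"
  [0..3]=∅  "ccba"
  [1..4]=∅  "cbaa"
  [2..5]=∅  "baaa"
  [3..6]=∅  "aaab"
  [4..7]=∅  "aaba"
  [5..8]=∅  "abaa"
  [6..9]=∅  "baaa"
  [7..10]={X3}  "aaaa"  orig:{}
  [0..4]=∅  "ccbaa"
  [1..5]=∅  "cbaaa"
  [2..6]=∅  "baaab"
  [3..7]=∅  "aaaba"
  [4..8]=∅  "aabaa"
  [5..9]=∅  "abaaa"
  [6..10]={S}  "baaaa"
  [0..5]=∅  "ccbaaa"
  [1..6]=∅  "cbaaab"
  [2..7]=∅  "baaaba"
  [3..8]=∅  "aaabaa"
  [4..9]=∅  "aabaaa"
  [5..10]={A}  "abaaaa"
  [0..6]=∅  "ccbaaab"
  [1..7]=∅  "cbaaaba"
  [2..8]=∅  "baaabaa"
  [3..9]=∅  "aaabaaa"
  [4..10]=∅  "aabaaaa"
  [0..7]=∅  "ccbaaaba"
  [1..8]=∅  "cbaaabaa"
  [2..9]=∅  "baaabaaa"
  [3..10]={X3}  "aaabaaaa"  orig:{}
  [0..8]=∅  "ccbaaabaa"
  [1..9]=∅  "cbaaabaaa"
  [2..10]={S}  "baaabaaaa"
  [0..9]=∅  "ccbaaabaaa"
  [1..10]={S}  "cbaaabaaaa"
  [0..10]={S}  "ccbaaabaaaa"

S ∈ T[0,10] ⇒ YES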